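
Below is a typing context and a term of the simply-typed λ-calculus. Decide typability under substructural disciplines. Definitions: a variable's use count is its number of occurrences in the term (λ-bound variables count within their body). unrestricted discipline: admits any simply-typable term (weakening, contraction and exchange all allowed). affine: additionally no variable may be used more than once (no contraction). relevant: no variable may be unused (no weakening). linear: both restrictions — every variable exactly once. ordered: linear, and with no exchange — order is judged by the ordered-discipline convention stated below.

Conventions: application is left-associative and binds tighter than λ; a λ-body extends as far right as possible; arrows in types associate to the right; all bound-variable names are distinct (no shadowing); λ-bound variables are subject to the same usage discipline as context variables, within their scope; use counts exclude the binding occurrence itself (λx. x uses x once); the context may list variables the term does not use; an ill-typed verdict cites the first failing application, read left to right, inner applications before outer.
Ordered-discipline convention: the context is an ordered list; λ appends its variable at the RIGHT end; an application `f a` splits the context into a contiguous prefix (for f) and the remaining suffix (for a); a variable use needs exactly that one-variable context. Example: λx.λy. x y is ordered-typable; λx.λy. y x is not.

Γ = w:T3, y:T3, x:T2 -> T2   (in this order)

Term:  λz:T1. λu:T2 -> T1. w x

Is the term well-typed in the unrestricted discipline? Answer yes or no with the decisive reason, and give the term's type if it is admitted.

no — fails simple typing
use counts: w: 1, y: 0, x: 1, z (λ-bound): 0, u (λ-bound): 0
left-to-right use order: w, x
typing: ill-typed: non-arrow in function slot: T3
per-discipline verdicts: ordered ✗ | linear ✗ | affine ✗ | relevant ✗ | unrestricted ✗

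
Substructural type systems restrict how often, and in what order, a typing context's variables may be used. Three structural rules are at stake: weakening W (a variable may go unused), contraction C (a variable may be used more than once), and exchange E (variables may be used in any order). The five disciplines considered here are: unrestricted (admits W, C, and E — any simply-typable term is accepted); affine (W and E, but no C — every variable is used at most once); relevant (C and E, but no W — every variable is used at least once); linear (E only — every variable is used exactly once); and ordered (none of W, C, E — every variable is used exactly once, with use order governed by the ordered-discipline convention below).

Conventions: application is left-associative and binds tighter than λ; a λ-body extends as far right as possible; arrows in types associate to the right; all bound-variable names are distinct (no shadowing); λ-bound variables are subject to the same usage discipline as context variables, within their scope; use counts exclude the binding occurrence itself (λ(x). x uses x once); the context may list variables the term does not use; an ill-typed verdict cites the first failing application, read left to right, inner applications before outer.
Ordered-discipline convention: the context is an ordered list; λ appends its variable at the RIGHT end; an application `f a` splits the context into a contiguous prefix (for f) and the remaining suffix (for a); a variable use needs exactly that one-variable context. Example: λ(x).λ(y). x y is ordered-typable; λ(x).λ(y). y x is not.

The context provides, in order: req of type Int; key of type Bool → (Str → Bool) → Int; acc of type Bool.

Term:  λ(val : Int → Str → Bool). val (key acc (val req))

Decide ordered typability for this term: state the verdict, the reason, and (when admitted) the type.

no — needs contraction — val ×2
use counts: req: 1, key: 1, acc: 1, val (bound): 2
uses in reading order: val, key, acc, val, req
typing: well-typed at (Int → Str → Bool) → Str → Bool
all disciplines: ordered ✗ · linear ✗ · affine ✗ · relevant ✓ · unrestricted ✓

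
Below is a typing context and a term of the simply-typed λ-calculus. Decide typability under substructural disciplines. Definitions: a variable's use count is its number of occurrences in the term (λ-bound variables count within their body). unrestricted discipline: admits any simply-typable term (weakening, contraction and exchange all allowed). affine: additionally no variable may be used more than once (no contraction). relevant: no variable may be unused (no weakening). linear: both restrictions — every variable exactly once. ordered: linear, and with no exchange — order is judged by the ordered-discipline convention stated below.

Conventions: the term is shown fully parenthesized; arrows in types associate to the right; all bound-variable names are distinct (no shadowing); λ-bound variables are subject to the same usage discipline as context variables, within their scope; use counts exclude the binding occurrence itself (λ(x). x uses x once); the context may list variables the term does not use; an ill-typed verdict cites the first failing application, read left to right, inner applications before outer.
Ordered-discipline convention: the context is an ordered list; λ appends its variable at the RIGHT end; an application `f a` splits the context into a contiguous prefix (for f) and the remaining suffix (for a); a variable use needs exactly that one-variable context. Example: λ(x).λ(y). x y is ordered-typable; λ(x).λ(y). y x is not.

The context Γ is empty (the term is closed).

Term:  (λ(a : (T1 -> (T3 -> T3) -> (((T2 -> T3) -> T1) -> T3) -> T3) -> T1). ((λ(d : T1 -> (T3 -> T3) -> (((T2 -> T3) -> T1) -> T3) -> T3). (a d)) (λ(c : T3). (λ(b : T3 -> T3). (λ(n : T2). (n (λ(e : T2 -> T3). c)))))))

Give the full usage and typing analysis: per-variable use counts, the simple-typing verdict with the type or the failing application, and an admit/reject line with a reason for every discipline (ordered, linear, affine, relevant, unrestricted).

usage: a [bound] ×1, d [bound] ×1, c [bound] ×1, b [bound] ×0, n [bound] ×1, e [bound] ×0
uses in reading order: a, d, n, c
typing: ill-typed: applying a non-function (T2)
ordered: ✗, not simply typable
linear: ✗, fails simple typing
affine: ✗, a type mismatch blocks all five
relevant: ✗, the type mismatch rejects it
unrestricted: ✗, not simply typable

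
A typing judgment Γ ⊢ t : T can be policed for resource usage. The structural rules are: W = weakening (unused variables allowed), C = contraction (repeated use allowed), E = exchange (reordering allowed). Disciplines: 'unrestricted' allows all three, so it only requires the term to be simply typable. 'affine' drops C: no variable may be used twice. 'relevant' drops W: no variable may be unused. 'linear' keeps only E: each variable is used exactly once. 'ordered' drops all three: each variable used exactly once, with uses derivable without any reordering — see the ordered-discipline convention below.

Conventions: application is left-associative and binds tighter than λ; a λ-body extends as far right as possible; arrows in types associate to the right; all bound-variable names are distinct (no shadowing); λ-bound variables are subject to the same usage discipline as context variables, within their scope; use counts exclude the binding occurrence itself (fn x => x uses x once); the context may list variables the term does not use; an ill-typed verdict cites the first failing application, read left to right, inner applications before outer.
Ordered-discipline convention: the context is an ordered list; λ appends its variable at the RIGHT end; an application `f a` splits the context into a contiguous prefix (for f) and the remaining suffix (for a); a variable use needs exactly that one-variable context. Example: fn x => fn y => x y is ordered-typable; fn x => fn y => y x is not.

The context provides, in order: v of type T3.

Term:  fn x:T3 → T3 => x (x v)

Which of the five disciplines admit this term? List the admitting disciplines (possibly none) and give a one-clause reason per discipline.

accepted by: relevant, unrestricted
variable uses: v=1; x (λ-bound)=2
left-to-right use order: x, x, v
typing: well-typed — term : (T3 → T3) → T3
ordered: ✗, needs contraction — x ×2
linear: ✗, needs contraction — x ×2
affine: ✗, needs contraction — x ×2
relevant: ✓, v, x: all used, weakening unneeded
unrestricted: ✓, simply typable at (T3 → T3) → T3; W, C, E all held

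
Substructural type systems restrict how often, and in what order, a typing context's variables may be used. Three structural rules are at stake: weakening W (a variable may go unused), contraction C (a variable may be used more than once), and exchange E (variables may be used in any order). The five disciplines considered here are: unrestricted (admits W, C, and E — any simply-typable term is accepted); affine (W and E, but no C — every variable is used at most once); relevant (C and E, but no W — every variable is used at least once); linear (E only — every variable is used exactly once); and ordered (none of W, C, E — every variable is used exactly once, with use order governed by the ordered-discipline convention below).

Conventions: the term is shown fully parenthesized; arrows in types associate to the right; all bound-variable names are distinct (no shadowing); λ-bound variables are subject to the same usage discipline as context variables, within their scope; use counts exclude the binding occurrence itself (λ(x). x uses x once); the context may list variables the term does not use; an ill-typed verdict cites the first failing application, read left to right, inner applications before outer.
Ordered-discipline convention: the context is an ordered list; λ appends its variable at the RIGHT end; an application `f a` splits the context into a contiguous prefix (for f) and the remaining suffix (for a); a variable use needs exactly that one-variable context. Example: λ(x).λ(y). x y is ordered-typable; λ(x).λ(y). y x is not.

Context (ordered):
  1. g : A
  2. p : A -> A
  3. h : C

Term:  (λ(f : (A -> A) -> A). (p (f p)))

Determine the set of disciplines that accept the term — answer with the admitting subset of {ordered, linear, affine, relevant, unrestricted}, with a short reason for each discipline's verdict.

accepted by: unrestricted
variable uses: g=0, p=2, h=0, f (λ-bound)=1
order of uses: p, f, p
typing: well-typed — term : ((A -> A) -> A) -> A
ordered: ✗ — uses contraction: p ×2; unused: g, h — weakening required
linear: ✗ — uses contraction: p ×2; unused: g, h — weakening required
affine: ✗ — uses contraction: p ×2
relevant: ✗ — unused: g, h — weakening required
unrestricted: ✓ — typability at ((A -> A) -> A) -> A is all that's needed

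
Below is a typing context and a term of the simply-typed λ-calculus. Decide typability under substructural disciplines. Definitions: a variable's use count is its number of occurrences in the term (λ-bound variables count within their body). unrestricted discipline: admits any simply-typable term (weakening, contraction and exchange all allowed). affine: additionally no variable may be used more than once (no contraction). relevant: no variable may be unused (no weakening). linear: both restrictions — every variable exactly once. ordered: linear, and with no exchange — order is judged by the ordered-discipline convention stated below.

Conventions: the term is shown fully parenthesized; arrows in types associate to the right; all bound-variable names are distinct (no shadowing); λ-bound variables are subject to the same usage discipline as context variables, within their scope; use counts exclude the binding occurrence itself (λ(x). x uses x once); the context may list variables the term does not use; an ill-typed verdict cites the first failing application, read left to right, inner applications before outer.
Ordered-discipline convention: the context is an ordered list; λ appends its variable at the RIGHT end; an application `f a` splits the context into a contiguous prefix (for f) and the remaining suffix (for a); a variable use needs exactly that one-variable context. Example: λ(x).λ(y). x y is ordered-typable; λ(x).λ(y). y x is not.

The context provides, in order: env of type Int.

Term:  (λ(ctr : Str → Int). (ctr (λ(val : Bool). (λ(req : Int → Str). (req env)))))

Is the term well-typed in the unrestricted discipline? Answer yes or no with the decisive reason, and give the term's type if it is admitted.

no — not simply typable
use counts: env: 1×, ctr [bound]: 1×, val [bound]: 0×, req [bound]: 1×
uses in reading order: ctr, req, env
typing: ill-typed: an application expects Str but receives Bool → (Int → Str) → Str
across the five disciplines: ordered ✗ | linear ✗ | affine ✗ | relevant ✗ | unrestricted ✗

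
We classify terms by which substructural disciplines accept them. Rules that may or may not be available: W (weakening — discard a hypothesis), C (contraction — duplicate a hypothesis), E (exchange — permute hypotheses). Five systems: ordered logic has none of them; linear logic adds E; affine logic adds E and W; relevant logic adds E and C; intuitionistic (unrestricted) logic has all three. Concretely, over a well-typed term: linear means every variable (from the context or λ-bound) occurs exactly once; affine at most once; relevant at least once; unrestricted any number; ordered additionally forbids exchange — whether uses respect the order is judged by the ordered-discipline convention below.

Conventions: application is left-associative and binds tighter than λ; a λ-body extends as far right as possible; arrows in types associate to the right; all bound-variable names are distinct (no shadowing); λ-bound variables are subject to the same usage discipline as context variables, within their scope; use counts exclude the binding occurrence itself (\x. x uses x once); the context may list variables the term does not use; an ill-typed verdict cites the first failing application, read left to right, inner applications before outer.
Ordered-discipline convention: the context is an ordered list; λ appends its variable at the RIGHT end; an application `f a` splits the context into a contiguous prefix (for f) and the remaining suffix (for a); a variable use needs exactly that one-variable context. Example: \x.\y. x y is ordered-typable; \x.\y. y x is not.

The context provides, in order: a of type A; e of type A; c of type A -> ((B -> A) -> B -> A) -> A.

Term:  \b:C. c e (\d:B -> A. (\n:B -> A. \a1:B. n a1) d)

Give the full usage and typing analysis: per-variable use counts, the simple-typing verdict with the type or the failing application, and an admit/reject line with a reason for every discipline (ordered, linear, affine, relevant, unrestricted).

usage: a ×0; e ×1; c ×1; b [bound] ×0; d [bound] ×1; n [bound] ×1; a1 [bound] ×1
uses in reading order: c, e, n, a1, d
typing: well-typed — term : C -> A
ordered: ✗ — unused: a, b — weakening required
linear: ✗ — unused: a, b — weakening required
affine: ✓ — none of a, e, c, b, d, n, a1 used more than once
relevant: ✗ — unused: a, b — weakening required
unrestricted: ✓ — typability at C -> A is all that's needed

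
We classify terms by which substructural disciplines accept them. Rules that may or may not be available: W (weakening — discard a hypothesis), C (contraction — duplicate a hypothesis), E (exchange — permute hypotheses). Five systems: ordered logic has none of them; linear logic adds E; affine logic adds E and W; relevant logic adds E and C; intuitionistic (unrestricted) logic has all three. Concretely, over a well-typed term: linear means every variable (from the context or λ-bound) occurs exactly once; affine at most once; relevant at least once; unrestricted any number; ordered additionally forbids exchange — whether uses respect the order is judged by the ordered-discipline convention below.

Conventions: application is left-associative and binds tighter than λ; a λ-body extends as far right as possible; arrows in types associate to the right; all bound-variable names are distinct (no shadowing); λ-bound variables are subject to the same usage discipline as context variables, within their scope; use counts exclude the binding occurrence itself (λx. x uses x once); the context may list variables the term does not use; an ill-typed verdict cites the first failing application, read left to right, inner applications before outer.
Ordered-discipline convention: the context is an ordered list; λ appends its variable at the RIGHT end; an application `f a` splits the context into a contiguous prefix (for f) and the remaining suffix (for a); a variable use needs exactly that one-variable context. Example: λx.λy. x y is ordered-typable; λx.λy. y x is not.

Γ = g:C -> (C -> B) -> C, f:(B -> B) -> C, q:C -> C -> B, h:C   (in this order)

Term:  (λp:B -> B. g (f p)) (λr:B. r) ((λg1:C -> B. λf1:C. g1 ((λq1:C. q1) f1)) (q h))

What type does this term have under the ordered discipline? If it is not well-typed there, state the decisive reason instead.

term : C
use counts: g: 1; f: 1; q: 1; h: 1; p (bound): 1; r (bound): 1; g1 (bound): 1; f1 (bound): 1; q1 (bound): 1
uses in reading order: g, f, p, r, g1, q1, f1, q, h
typing: well-typed at C
across the five disciplines: ordered ✓; linear ✓; affine ✓; relevant ✓; unrestricted ✓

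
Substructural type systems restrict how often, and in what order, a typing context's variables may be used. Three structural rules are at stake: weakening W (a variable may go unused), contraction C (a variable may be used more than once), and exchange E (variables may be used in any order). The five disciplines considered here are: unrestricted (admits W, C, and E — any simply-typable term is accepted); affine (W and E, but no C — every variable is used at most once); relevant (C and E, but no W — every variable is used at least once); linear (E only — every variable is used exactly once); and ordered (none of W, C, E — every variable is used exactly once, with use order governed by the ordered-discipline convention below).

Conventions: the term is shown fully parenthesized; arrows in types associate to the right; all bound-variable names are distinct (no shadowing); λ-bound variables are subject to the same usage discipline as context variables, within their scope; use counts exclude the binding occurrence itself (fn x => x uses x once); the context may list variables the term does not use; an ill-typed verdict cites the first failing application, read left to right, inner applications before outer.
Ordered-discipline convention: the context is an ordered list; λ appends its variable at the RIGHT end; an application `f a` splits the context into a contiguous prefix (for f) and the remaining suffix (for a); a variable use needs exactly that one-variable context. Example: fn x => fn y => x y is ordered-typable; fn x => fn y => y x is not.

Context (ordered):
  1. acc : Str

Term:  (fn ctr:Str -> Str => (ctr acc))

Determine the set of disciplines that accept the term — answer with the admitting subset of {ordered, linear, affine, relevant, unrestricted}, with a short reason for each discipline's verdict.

admitted in: linear, affine, relevant, unrestricted
counts: acc=1, ctr [bound]=1
order of uses: ctr, acc
typing: well-typed — term : (Str -> Str) -> Str
ordered ✗ (needs exchange: uses follow ctr, acc)
linear ✓ (acc, ctr: one use apiece)
affine ✓ (acc, ctr: no repeats, contraction unneeded)
relevant ✓ (none of acc, ctr goes unused)
unrestricted ✓ (type-checks ((Str -> Str) -> Str) and nothing is barred)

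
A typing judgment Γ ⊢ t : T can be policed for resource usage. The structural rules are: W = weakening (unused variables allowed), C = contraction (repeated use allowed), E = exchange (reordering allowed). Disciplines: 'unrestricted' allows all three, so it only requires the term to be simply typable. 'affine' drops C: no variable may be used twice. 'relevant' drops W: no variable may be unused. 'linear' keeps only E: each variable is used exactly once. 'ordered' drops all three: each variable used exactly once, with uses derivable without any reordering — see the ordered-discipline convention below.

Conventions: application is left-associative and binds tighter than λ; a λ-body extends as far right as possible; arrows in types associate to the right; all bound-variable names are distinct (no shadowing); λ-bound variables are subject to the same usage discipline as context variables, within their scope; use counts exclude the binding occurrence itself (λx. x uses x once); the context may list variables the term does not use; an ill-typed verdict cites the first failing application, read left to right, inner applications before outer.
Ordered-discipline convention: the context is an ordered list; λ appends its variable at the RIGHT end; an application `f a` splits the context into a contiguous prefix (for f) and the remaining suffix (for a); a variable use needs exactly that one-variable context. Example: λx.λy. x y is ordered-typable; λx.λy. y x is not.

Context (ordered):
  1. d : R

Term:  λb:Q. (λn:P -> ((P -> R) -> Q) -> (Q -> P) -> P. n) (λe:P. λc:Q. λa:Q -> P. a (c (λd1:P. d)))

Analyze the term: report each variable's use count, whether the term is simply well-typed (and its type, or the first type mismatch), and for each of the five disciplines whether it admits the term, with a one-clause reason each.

usage: d ×1, b (bound) ×0, n (bound) ×1, e (bound) ×0, c (bound) ×1, a (bound) ×1, d1 (bound) ×0
left-to-right use order: n, a, c, d
typing: ill-typed: can't apply a value of type Q
ordered: ✗, fails simple typing
linear: ✗, a type mismatch blocks all five
affine: ✗, the type mismatch rejects it
relevant: ✗, not simply typable
unrestricted: ✗, fails simple typing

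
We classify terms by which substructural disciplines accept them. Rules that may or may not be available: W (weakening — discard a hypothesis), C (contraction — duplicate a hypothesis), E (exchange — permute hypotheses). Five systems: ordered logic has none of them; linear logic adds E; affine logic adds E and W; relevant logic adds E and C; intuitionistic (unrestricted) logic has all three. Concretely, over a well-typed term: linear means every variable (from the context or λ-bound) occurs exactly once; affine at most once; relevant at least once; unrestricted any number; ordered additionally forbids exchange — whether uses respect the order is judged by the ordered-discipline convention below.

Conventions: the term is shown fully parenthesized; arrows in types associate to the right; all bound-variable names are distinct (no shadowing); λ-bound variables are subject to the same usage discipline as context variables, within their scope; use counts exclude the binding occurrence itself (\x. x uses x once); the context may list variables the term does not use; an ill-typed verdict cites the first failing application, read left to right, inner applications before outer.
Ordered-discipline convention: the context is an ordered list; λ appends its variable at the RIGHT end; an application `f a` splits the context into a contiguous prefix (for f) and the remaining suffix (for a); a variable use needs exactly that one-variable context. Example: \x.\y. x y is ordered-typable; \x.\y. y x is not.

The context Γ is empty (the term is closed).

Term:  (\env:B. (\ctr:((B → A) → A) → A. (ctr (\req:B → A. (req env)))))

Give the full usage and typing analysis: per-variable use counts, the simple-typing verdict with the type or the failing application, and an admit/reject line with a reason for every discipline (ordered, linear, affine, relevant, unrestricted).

usage: env (λ-bound) ×1, ctr (λ-bound) ×1, req (λ-bound) ×1
left-to-right use order: ctr, req, env
typing: the term checks, with type B → (((B → A) → A) → A) → A
ordered: ✗, no ordered split (uses run ctr, req, env)
linear: ✓, env, ctr, req: one use apiece
affine: ✓, env, ctr, req: no repeats, contraction unneeded
relevant: ✓, env, ctr, req: all used, weakening unneeded
unrestricted: ✓, typability at B → (((B → A) → A) → A) → A is all that's needed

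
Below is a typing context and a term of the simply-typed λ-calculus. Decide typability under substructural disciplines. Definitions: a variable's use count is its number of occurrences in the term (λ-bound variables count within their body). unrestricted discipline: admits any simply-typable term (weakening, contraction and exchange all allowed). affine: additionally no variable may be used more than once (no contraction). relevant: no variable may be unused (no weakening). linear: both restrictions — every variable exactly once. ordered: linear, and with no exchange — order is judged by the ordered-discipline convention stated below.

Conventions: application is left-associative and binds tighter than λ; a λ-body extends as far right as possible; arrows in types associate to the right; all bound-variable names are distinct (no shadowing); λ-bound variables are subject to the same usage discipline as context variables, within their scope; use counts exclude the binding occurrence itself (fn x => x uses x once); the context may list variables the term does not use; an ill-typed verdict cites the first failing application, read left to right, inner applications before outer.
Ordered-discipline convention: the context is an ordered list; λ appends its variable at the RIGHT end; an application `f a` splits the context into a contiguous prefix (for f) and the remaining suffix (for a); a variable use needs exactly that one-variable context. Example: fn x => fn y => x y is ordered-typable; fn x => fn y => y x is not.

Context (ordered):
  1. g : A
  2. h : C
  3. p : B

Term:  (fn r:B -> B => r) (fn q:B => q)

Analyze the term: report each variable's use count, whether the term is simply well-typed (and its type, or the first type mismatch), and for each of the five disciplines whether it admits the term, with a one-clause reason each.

counts: g=0; h=0; p=0; r (bound)=1; q (bound)=1
use order (left to right): r, q
typing: well-typed at B -> B
ordered: ✗, g, h, p left unused
linear: ✗, g, h, p left unused
affine: ✓, g, h, p, r, q: no repeats, contraction unneeded
relevant: ✗, g, h, p left unused
unrestricted: ✓, typability at B -> B is all that's needed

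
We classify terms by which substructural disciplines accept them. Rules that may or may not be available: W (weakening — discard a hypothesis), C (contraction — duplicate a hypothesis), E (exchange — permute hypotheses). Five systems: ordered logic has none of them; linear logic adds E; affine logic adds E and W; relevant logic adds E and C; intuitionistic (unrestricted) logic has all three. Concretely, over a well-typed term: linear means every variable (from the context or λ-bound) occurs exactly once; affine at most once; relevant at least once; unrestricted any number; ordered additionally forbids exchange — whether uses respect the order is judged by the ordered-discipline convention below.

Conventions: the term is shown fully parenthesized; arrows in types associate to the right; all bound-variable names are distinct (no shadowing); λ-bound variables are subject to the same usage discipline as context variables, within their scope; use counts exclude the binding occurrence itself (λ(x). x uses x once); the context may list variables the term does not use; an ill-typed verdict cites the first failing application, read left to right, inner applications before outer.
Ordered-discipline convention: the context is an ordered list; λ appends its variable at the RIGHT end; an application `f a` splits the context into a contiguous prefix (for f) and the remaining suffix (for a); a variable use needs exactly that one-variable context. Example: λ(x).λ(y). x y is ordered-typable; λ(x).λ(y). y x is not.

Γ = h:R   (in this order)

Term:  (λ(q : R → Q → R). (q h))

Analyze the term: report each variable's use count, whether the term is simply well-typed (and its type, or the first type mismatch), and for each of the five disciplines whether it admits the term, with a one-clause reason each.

usage: h: 1×, q (λ-bound): 1×
left-to-right use order: q, h
typing: well-typed at (R → Q → R) → Q → R
ordered: ✗ — use order q, h needs exchange
linear: ✓ — single use per variable (h, q)
affine: ✓ — none of h, q used more than once
relevant: ✓ — every one of h, q appears
unrestricted: ✓ — well-typed at (R → Q → R) → Q → R; no restrictions here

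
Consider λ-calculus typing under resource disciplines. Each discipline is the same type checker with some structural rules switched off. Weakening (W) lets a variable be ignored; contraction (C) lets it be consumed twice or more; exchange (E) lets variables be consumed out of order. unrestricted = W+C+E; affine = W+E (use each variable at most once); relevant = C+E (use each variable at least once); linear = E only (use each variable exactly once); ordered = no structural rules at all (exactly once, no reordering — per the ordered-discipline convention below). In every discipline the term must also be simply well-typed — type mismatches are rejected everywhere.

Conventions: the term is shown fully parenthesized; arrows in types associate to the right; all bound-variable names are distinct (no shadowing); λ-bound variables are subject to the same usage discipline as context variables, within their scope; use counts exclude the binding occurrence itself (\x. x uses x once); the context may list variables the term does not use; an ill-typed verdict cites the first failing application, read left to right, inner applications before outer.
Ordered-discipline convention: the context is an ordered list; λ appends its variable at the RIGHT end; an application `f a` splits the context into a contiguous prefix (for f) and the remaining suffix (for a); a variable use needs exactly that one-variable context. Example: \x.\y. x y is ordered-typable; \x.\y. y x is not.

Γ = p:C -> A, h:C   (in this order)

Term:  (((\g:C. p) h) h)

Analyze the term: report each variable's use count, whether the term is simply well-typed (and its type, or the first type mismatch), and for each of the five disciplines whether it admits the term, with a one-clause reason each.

use counts: p: 1; h: 2; g [bound]: 0
order of uses: p, h, h
typing: ✓ — A
ordered ✗ (uses contraction: h ×2; needs weakening: g unused)
linear ✗ (uses contraction: h ×2; needs weakening: g unused)
affine ✗ (uses contraction: h ×2)
relevant ✗ (needs weakening: g unused)
unrestricted ✓ (typability at A is all that's needed)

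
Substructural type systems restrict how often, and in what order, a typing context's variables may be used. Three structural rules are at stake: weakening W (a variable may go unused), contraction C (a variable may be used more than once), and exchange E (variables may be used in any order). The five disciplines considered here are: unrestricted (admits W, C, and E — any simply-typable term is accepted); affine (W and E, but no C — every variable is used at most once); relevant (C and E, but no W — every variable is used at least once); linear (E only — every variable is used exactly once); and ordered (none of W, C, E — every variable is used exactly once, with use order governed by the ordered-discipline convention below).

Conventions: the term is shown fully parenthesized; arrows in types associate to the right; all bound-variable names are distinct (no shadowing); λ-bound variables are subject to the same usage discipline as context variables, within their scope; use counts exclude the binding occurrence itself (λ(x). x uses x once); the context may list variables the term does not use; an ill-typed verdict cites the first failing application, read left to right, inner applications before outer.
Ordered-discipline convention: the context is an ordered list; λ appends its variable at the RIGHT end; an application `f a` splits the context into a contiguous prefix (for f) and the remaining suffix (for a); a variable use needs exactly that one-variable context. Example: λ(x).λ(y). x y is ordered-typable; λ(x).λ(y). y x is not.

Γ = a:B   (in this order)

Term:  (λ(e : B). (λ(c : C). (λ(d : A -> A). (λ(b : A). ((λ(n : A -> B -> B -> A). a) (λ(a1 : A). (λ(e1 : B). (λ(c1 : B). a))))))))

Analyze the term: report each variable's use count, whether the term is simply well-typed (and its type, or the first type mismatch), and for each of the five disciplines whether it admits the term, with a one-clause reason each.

use counts: a ×2; e (λ-bound) ×0; c (λ-bound) ×0; d (λ-bound) ×0; b (λ-bound) ×0; n (λ-bound) ×0; a1 (λ-bound) ×0; e1 (λ-bound) ×0; c1 (λ-bound) ×0
left-to-right use order: a, a
typing: ill-typed: an application expects A -> B -> B -> A but receives A -> B -> B -> B
ordered ✗ (the type mismatch rejects it)
linear ✗ (not simply typable)
affine ✗ (fails simple typing)
relevant ✗ (a type mismatch blocks all five)
unrestricted ✗ (the type mismatch rejects it)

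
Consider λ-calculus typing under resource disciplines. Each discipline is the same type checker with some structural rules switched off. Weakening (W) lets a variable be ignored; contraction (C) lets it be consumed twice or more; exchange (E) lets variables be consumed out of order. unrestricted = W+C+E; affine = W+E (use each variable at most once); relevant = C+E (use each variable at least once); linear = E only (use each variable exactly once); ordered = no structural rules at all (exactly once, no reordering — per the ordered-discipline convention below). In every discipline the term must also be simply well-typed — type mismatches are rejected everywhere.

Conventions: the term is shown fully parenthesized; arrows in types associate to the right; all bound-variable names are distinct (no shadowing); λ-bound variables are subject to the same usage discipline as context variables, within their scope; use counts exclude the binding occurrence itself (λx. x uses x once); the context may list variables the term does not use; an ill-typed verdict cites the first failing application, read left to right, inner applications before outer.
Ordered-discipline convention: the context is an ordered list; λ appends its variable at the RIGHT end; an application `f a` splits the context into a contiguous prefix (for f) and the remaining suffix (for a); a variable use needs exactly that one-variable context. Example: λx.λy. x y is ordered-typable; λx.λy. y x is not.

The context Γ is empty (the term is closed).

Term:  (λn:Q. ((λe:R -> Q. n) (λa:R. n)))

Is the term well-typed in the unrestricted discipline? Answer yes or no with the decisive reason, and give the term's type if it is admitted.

yes — simply typable at Q -> Q; W, C, E all held; term : Q -> Q
usage: n [bound]: 2; e [bound]: 0; a [bound]: 0
left-to-right use order: n, n
typing: ✓ — Q -> Q
summary: ordered ✗ · linear ✗ · affine ✗ · relevant ✗ · unrestricted ✓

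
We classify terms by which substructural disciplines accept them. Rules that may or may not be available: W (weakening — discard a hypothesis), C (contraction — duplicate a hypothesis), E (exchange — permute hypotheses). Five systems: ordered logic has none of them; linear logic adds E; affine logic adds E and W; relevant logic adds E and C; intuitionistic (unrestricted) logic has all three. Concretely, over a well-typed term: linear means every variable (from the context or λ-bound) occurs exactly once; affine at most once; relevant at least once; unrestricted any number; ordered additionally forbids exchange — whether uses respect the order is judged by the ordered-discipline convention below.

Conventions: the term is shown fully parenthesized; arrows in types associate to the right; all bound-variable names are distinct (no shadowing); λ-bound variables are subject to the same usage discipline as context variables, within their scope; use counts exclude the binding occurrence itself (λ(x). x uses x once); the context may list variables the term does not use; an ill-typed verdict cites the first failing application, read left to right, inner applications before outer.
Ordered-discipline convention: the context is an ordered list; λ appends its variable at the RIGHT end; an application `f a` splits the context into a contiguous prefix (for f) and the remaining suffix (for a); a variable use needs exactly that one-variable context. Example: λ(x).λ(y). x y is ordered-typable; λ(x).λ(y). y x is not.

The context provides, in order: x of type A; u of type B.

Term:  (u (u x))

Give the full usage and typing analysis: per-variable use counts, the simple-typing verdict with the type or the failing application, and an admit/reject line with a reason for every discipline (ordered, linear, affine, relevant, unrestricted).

usage: x: 1, u: 2
uses in reading order: u, u, x
typing: ill-typed: non-function type B applied to an argument
ordered: ✗, not simply typable
linear: ✗, fails simple typing
affine: ✗, a type mismatch blocks all five
relevant: ✗, the type mismatch rejects it
unrestricted: ✗, not simply typable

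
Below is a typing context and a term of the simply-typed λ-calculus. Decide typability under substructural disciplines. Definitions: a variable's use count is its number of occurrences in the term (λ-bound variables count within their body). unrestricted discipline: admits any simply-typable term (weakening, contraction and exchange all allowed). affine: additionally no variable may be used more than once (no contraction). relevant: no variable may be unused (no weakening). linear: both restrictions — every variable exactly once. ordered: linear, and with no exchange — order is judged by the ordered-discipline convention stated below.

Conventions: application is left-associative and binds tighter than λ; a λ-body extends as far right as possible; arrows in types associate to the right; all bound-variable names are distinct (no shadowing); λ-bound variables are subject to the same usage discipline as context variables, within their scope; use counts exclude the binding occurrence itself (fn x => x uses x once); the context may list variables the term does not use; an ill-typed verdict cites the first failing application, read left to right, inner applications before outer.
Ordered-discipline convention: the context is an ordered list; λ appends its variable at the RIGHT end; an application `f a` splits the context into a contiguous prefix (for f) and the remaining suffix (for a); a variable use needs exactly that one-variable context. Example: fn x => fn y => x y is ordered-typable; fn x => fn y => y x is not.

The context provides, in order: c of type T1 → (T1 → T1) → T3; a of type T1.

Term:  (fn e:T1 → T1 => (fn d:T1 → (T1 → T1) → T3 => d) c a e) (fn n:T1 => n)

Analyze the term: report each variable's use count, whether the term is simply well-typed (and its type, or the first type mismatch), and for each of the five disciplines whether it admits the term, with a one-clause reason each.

use counts: c: 1; a: 1; e [bound]: 1; d [bound]: 1; n [bound]: 1
left-to-right use order: d, c, a, e, n
typing: the term checks, with type T3
ordered: ✓, one use each (c, a, e, d, n); ordered split holds
linear: ✓, single use per variable (c, a, e, d, n)
affine: ✓, none of c, a, e, d, n used more than once
relevant: ✓, at least one use each (c, a, e, d, n)
unrestricted: ✓, typability at T3 is all that's needed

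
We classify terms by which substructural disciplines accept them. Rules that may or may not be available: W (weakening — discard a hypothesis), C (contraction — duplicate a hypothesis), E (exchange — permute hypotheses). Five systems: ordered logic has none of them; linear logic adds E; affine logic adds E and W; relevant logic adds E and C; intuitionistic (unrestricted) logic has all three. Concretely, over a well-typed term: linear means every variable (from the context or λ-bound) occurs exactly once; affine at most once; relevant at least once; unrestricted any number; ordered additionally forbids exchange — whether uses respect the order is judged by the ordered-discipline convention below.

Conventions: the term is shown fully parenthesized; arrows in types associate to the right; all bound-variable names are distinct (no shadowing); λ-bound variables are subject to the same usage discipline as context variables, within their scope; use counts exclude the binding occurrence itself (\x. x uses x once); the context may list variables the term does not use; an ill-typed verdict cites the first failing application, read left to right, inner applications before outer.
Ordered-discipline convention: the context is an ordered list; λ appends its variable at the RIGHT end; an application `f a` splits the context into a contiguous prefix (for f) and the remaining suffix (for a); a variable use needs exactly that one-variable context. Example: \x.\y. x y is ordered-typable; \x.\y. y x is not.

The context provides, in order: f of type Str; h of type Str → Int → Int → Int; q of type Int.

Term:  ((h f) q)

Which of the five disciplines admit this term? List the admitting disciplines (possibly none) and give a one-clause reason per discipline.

admitting disciplines: linear, affine, relevant, unrestricted
usage: f=1, h=1, q=1
left-to-right use order: h, f, q
typing: well-typed at Int → Int
ordered: ✗ — no ordered split (uses run h, f, q)
linear: ✓ — single use per variable (f, h, q)
affine: ✓ — f, h, q: no repeats, contraction unneeded
relevant: ✓ — f, h, q: all used, weakening unneeded
unrestricted: ✓ — type-checks (Int → Int) and nothing is barred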